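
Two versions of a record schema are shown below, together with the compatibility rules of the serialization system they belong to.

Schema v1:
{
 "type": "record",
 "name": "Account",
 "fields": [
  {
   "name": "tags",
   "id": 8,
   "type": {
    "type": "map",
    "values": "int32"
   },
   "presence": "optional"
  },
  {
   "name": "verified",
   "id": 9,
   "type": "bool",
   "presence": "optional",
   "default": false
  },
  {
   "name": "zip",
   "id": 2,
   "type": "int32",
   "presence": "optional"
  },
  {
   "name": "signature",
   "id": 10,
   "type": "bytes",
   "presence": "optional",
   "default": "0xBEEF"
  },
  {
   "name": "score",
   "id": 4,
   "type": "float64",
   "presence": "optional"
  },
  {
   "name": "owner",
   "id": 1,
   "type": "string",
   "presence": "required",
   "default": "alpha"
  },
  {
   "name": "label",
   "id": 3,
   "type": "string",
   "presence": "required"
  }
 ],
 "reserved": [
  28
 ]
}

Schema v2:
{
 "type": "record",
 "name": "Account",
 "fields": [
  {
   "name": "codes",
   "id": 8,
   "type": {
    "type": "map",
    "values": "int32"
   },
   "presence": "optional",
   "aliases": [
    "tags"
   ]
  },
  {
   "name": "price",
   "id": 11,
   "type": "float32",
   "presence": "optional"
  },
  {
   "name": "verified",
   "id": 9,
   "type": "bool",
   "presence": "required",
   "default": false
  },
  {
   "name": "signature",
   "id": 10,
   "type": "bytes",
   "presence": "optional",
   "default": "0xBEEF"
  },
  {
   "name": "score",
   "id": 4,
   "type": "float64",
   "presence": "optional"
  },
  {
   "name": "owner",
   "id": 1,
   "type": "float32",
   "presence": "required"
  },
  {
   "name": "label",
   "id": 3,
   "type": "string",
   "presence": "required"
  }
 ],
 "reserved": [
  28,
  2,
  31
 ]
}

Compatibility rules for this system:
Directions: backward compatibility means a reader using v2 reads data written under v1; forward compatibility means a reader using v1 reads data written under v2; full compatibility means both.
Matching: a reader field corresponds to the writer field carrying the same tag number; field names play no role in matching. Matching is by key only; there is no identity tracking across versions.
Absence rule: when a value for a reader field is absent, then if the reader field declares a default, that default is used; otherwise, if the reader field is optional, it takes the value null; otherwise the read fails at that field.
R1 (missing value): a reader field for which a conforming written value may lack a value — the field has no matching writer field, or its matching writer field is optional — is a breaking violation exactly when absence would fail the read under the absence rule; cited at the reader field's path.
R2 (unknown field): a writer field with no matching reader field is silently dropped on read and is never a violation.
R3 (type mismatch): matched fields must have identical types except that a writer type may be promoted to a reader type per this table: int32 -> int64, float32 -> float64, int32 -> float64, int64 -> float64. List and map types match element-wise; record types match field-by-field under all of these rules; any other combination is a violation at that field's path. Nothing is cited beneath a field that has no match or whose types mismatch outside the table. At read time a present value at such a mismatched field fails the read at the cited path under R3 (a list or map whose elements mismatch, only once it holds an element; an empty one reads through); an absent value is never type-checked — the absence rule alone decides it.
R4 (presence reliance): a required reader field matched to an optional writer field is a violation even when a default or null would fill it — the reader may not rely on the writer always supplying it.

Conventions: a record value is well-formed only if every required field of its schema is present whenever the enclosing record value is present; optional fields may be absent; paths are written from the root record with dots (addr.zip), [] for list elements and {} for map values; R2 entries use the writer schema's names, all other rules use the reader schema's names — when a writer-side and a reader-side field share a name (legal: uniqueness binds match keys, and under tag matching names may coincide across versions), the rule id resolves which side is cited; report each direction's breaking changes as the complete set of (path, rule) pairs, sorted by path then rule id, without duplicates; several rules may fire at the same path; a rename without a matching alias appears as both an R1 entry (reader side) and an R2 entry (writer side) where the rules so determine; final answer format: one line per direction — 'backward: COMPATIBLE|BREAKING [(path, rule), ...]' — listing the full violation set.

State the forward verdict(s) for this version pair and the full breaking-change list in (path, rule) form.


in Account below, arrows point writer -> reader
forward on Account — v1 reading data written by v2:
  map<string, int32> -> map<string, int32>, writer optional: tags aligns to codes
  bool -> bool, writer required: verified aligns to verified
  zip: no writer-side match
  bytes -> bytes, writer optional: signature aligns to signature
  float64 -> float64, writer optional: score aligns to score
  float32 -> string, writer required: owner aligns to owner
  string -> string, writer required: label aligns to label
  leftover writer field: price
  violation R3 at owner
  => 1 violation(s): forward is BREAKING for Account
checking off the Account differences that do not matter here:
  renamed field tags to codes in record Account (alias tags declared on the renamed field) -> inert for the asked Account verdict: nothing fires
  added field price to record Account: optional float32, tag 11 (in v2 it sits immediately before verified) -> inert for the asked Account verdict: nothing fires
  removed field zip from record Account (its key 2 joins the reserved list) -> inert for the asked Account verdict: nothing fires
  field verified in record Account: optional changed to required -> matters only for Account's backward compatibility — outside the asked direction

forward: BREAKING [(owner, R3)]


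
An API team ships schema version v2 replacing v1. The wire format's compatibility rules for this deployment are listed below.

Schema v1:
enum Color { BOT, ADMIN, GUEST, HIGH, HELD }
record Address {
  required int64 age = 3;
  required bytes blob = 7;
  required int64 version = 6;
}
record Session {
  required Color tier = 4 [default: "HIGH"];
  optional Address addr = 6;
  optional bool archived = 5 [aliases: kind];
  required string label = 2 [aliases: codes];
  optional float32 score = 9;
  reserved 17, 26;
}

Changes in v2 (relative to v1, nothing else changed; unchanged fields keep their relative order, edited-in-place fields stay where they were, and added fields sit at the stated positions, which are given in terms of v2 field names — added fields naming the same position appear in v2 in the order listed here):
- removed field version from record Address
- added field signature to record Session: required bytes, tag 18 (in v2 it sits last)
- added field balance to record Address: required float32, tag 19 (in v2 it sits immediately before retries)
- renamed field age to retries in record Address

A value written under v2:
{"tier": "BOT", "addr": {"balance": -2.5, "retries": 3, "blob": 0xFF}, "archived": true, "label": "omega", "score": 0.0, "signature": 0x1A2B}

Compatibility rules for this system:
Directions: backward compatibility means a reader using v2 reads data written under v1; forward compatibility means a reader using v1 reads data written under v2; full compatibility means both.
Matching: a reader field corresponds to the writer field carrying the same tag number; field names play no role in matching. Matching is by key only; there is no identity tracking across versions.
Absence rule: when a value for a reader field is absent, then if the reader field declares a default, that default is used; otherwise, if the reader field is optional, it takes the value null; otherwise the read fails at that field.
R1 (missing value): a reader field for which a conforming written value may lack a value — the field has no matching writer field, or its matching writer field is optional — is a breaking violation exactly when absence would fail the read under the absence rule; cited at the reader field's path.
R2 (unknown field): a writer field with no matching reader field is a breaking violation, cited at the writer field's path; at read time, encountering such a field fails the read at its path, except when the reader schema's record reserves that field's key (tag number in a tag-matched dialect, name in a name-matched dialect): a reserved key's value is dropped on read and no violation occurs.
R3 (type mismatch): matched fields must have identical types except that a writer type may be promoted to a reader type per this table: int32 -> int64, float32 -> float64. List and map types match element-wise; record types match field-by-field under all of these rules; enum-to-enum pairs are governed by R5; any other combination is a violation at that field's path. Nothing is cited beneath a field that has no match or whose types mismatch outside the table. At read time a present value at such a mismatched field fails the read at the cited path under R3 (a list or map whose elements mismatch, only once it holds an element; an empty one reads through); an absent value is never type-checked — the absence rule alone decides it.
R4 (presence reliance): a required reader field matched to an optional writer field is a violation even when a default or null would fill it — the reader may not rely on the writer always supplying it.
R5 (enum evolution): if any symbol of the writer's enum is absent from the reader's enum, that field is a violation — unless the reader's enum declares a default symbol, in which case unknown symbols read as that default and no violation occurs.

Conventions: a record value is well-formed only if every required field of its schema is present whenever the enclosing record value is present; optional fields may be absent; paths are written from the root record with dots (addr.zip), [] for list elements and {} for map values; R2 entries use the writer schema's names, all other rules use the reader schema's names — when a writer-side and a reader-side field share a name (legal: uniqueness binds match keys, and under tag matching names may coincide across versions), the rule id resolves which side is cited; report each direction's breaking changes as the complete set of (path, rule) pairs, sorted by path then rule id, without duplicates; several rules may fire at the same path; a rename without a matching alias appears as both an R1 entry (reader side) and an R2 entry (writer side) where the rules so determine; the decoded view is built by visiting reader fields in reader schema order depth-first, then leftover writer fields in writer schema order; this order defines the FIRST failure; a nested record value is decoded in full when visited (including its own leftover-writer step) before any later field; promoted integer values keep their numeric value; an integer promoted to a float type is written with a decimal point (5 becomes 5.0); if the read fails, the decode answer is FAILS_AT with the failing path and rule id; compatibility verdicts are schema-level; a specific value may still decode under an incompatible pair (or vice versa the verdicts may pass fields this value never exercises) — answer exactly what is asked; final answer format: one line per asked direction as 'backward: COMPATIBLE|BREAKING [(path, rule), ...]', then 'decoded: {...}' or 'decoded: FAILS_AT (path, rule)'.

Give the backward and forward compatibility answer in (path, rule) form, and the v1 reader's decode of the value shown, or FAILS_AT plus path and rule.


in Session below, arrows point writer -> reader
checking backward for Session: reader v2 against writer v1:
  tier: Color -> Color, writer required; from tier
  addr: Address -> Address, writer optional; from addr
  archived: bool -> bool, writer optional; from archived
  label: string -> string, writer required; from label
  score: float32 -> float32, writer optional; from score
  signature has no writer counterpart
  addr.balance has no writer counterpart
  addr.retries: int64 -> int64, writer required; from addr.age
  addr.blob: bytes -> bytes, writer required; from addr.blob
  leftover writer field: addr.version
  breaking: (addr.balance, R1)
  breaking: (addr.version, R2)
  breaking: (signature, R1)
  => backward: BREAKING (3)
checking forward for Session: reader v1 against writer v2:
  tier: Color -> Color, writer required; from tier
  addr: Address -> Address, writer optional; from addr
  archived: bool -> bool, writer optional; from archived
  label: string -> string, writer required; from label
  score: float32 -> float32, writer optional; from score
  leftover writer field: signature
  addr.age: int64 -> int64, writer required; from addr.retries
  addr.blob: bytes -> bytes, writer required; from addr.blob
  addr.version has no writer counterpart
  leftover writer field: addr.balance
  breaking: (addr.balance, R2)
  breaking: (addr.version, R1)
  breaking: (signature, R2)
  => forward: BREAKING (3)
decode walk for Session under reader schema v1:
  tier := "BOT"
  addr.age := 3 (from writer retries)
  addr.blob := 0xFF
  read fails at addr.version under R1 (no fill)
  => FAILS_AT (addr.version, R1)

backward: BREAKING [(addr.balance, R1), (addr.version, R2), (signature, R1)]; forward: BREAKING [(addr.balance, R2), (addr.version, R1), (signature, R2)]; decoded: FAILS_AT (addr.version, R1)


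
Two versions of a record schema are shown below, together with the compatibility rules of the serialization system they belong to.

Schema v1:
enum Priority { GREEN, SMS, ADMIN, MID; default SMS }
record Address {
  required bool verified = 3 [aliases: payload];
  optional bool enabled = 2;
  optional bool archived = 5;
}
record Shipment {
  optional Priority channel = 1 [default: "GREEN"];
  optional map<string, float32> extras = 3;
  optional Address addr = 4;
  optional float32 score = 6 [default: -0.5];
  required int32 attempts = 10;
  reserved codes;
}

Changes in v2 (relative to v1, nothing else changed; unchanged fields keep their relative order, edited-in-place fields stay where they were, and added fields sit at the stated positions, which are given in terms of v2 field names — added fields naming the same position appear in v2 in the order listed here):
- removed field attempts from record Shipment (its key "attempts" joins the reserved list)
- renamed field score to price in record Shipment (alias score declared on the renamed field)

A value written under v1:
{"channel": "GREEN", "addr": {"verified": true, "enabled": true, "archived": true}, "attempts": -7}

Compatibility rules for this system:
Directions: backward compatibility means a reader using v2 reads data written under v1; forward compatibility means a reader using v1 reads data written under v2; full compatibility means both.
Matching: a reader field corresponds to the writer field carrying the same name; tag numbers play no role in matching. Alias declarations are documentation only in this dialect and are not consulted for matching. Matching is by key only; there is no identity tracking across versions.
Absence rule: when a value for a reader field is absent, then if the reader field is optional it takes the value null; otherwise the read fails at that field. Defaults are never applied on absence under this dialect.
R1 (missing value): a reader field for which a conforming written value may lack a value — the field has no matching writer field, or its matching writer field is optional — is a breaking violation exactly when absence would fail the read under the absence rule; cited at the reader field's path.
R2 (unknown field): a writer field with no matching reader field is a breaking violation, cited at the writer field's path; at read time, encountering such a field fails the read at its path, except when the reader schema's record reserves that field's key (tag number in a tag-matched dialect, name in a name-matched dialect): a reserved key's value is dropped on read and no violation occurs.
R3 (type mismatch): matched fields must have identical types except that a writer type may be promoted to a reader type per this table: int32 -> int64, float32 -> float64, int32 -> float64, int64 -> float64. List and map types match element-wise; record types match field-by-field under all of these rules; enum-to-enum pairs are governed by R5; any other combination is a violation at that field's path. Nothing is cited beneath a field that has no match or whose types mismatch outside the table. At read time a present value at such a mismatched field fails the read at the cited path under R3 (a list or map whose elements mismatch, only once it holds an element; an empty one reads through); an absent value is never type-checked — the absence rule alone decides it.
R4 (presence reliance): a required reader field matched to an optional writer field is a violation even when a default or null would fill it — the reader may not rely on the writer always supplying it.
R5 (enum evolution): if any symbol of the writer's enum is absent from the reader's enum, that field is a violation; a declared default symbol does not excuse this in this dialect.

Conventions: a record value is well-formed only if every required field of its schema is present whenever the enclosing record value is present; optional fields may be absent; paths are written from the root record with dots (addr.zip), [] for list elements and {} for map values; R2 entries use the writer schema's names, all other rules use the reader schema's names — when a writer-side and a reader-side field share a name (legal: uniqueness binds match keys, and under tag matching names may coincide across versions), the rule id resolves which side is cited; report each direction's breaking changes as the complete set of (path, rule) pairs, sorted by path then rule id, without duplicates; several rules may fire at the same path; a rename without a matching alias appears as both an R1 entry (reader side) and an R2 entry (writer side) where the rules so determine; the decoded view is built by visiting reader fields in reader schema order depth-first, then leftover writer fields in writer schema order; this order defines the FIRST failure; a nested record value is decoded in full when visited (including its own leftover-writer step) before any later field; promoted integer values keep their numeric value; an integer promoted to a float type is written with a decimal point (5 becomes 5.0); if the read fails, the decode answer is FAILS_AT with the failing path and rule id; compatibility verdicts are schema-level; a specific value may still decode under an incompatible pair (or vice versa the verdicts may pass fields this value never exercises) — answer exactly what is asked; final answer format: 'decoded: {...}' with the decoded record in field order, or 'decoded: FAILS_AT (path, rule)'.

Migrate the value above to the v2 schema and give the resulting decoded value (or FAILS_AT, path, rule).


each type pair in Shipment: writer, then reader
decode (reader v2):
  channel := "GREEN"
  extras := null (not supplied -> null)
  addr.verified := true
  addr.enabled := true
  addr.archived := true
  price := null (not supplied -> null)
  writer attempts: reserved -> dropped
  => decoded: {"channel": "GREEN", "extras": null, "addr": {"verified": true, "enabled": true, "archived": true}, "price": null}

decoded: {"channel": "GREEN", "extras": null, "addr": {"verified": true, "enabled": true, "archived": true}, "price": null}


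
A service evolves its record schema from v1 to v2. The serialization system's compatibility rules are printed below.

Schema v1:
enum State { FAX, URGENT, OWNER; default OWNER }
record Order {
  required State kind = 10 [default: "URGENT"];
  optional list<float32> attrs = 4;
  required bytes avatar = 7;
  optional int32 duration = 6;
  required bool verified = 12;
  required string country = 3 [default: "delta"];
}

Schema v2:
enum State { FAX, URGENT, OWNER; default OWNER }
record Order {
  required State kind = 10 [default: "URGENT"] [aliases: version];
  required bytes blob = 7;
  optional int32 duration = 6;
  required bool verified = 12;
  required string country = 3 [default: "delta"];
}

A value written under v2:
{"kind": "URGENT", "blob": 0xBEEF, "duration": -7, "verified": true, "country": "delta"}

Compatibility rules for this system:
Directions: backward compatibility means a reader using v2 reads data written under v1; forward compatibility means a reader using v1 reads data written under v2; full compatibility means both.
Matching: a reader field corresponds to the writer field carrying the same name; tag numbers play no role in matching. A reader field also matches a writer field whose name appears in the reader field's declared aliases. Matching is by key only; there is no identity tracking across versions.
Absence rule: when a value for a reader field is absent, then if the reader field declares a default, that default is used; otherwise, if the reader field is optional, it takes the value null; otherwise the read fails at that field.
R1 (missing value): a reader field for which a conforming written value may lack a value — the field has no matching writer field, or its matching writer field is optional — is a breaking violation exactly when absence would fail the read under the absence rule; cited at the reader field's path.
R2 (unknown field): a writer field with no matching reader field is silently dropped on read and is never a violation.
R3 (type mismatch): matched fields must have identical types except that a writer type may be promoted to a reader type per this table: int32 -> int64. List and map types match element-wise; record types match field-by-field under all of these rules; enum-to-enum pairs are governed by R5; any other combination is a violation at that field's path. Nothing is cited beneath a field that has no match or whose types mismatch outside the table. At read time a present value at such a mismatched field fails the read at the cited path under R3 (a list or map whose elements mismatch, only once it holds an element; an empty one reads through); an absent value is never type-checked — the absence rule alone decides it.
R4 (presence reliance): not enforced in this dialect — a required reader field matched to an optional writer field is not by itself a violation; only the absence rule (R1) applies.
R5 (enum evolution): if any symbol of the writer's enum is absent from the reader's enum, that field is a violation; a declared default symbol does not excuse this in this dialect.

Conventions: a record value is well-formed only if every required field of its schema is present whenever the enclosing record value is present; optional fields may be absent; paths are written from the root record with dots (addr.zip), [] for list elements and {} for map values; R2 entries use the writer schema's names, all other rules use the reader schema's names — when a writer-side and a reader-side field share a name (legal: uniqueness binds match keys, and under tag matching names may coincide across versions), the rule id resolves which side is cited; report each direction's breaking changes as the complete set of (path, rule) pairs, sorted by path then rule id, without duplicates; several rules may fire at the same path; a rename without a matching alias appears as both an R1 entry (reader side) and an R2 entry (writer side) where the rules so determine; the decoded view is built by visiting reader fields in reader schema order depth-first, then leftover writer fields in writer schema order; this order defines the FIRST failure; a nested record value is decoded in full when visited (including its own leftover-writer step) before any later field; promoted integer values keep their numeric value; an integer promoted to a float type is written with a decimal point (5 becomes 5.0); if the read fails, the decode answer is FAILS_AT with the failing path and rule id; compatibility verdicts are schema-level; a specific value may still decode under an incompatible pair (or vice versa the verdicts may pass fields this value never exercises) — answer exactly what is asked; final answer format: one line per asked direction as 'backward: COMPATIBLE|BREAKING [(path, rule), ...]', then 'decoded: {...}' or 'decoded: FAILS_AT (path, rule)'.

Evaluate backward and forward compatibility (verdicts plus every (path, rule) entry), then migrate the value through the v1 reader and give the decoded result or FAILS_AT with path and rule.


arrows below run writer -> reader for Order
backward on Order — v2 reading data written by v1:
  kind: paired with writer kind (State -> State; writer required)
  no writer field matches reader blob
  duration: paired with writer duration (int32 -> int32; writer optional)
  verified: paired with writer verified (bool -> bool; writer required)
  country: paired with writer country (string -> string; writer required)
  leftover writer field: attrs
  leftover writer field: avatar
  R1 fires at blob
  backward on Order therefore BREAKING (1)
forward on Order — v1 reading data written by v2:
  kind: paired with writer kind (State -> State; writer required)
  no writer field matches reader attrs
  no writer field matches reader avatar
  duration: paired with writer duration (int32 -> int32; writer optional)
  verified: paired with writer verified (bool -> bool; writer required)
  country: paired with writer country (string -> string; writer required)
  leftover writer field: blob
  R1 fires at avatar
  forward on Order therefore BREAKING (1)
decode walk for Order under reader schema v1:
  kind := "URGENT"
  attrs := null (not supplied -> null)
  read fails at avatar under R1 (no fill)
  => FAILS_AT (avatar, R1)

backward: BREAKING [(blob, R1)]; forward: BREAKING [(avatar, R1)]; decoded: FAILS_AT (avatar, R1)


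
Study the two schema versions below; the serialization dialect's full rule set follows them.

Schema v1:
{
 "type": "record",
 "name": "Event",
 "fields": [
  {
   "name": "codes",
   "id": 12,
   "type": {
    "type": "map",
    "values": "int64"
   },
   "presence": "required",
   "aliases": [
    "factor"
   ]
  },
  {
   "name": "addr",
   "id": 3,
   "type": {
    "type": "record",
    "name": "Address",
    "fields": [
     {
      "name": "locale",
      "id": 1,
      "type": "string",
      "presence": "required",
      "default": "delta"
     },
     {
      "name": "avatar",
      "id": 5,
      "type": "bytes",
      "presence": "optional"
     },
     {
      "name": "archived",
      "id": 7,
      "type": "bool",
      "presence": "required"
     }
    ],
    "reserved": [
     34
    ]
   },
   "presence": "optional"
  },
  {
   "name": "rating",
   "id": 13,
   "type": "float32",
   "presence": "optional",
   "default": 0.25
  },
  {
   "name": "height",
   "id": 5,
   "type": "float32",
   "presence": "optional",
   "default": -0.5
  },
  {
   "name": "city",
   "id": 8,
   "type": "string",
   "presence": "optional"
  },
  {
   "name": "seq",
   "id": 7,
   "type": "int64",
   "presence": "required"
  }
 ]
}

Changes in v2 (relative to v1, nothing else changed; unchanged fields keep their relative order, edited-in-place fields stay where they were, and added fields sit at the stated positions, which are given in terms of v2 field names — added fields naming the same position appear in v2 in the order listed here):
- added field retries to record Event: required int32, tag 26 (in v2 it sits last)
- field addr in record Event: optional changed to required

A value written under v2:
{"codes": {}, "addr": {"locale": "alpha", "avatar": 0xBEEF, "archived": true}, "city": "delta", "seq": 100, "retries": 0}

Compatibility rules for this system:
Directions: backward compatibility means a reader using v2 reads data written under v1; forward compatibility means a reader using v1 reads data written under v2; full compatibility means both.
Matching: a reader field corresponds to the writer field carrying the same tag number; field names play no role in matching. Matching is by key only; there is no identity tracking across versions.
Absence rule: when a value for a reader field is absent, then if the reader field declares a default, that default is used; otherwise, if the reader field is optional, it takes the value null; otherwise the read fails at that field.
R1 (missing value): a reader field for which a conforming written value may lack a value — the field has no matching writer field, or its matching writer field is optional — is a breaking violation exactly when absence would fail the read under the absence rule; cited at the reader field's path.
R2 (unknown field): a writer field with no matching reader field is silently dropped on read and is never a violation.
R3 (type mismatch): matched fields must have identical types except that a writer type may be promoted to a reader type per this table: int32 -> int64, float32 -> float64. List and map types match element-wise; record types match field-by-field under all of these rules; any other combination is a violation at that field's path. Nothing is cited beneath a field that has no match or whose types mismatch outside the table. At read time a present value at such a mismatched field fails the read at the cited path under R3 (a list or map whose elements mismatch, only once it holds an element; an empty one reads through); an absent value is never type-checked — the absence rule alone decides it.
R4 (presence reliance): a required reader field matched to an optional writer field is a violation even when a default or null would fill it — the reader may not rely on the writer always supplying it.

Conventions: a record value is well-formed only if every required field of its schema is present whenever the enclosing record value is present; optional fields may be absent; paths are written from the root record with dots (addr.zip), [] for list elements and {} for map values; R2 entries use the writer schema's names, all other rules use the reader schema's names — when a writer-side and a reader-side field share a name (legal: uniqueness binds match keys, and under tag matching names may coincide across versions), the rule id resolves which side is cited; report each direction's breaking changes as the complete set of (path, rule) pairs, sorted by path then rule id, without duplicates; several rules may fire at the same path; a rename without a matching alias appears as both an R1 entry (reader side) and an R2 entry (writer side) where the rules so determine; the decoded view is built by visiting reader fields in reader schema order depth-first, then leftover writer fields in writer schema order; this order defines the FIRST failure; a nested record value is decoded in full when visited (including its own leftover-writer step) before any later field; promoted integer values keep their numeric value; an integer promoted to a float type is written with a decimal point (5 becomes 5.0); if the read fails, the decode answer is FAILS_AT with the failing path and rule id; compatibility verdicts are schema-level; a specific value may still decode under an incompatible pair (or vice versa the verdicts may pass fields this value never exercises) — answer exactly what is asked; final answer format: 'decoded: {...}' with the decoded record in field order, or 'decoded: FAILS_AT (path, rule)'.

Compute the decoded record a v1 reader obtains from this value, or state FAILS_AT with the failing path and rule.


decoded: {"codes": {}, "addr": {"locale": "alpha", "avatar": 0xBEEF, "archived": true}, "rating": 0.25, "height": -0.5, "city": "delta", "seq": 100}

each type pair in Event: writer, then reader
migrating the Event value to v1:
  codes := {}
  addr.locale := "alpha"
  addr.avatar := 0xBEEF
  addr.archived := true
  rating := 0.25 (absent -> default)
  height := -0.5 (absent -> default)
  city := "delta"
  seq := 100
  writer retries: unknown -> dropped
  => decoded: {"codes": {}, "addr": {"locale": "alpha", "avatar": 0xBEEF, "archived": true}, "rating": 0.25, "height": -0.5, "city": "delta", "seq": 100}
ruling out the remaining Event differences:
  added field retries to record Event: required int32, tag 26 (in v2 it sits last) -> affects the rule determinations only; this particular Event value decodes identically
  field addr in record Event: optional changed to required -> affects the rule determinations only; this particular Event value decodes identically


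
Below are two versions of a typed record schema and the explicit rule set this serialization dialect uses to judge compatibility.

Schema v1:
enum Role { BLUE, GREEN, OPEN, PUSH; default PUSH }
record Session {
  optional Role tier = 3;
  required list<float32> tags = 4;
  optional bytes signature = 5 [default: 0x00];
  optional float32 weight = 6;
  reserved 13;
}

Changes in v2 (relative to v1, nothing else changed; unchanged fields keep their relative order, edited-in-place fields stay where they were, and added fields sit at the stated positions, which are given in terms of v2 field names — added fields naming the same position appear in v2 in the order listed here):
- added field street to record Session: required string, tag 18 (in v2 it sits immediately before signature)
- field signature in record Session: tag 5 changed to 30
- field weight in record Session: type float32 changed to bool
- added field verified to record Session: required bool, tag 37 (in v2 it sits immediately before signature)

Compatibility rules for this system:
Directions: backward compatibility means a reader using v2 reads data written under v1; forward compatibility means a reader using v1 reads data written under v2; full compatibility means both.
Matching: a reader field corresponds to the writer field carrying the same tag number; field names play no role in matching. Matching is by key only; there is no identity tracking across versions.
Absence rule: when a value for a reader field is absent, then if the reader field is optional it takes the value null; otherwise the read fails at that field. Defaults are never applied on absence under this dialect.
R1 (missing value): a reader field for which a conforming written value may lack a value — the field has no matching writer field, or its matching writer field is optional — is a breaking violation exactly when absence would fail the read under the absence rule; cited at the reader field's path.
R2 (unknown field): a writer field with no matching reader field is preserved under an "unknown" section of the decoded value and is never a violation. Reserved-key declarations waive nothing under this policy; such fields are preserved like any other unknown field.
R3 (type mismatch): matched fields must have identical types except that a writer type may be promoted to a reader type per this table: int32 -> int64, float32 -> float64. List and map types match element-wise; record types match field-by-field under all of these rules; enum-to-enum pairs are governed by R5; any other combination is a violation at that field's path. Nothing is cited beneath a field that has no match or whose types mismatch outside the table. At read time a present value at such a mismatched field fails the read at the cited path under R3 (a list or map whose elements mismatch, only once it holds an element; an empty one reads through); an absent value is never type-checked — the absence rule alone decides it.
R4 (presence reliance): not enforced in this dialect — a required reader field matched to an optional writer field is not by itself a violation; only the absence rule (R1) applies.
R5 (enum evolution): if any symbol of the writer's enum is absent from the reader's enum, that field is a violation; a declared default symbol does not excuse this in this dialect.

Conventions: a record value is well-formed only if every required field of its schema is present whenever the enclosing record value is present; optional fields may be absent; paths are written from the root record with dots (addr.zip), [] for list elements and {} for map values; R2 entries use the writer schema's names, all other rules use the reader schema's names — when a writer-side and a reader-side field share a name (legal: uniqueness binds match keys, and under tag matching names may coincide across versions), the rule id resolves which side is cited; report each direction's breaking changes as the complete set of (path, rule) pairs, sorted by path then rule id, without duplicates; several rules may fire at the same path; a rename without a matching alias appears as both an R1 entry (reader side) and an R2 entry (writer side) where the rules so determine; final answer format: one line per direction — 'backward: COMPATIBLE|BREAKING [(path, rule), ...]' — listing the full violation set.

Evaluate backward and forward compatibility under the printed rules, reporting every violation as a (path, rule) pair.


the writer's type comes first in each Session pair
backward for Session (reader v2, writer v1):
  Role -> Role, writer optional: tier aligns to tier
  list<float32> -> list<float32>, writer required: tags aligns to tags
  street: no writer match
  verified: no writer match
  signature: no writer match
  float32 -> bool, writer optional: weight aligns to weight
  leftover writer field: signature
  R1 fires at street
  R1 fires at verified
  R3 fires at weight
  backward on Session therefore BREAKING (3)
forward for Session (reader v1, writer v2):
  Role -> Role, writer optional: tier aligns to tier
  list<float32> -> list<float32>, writer required: tags aligns to tags
  signature: no writer match
  bool -> float32, writer optional: weight aligns to weight
  leftover writer field: street
  leftover writer field: verified
  leftover writer field: signature
  R3 fires at weight
  forward on Session therefore BREAKING (1)

backward: BREAKING [(street, R1), (verified, R1), (weight, R3)]; forward: BREAKING [(weight, R3)]


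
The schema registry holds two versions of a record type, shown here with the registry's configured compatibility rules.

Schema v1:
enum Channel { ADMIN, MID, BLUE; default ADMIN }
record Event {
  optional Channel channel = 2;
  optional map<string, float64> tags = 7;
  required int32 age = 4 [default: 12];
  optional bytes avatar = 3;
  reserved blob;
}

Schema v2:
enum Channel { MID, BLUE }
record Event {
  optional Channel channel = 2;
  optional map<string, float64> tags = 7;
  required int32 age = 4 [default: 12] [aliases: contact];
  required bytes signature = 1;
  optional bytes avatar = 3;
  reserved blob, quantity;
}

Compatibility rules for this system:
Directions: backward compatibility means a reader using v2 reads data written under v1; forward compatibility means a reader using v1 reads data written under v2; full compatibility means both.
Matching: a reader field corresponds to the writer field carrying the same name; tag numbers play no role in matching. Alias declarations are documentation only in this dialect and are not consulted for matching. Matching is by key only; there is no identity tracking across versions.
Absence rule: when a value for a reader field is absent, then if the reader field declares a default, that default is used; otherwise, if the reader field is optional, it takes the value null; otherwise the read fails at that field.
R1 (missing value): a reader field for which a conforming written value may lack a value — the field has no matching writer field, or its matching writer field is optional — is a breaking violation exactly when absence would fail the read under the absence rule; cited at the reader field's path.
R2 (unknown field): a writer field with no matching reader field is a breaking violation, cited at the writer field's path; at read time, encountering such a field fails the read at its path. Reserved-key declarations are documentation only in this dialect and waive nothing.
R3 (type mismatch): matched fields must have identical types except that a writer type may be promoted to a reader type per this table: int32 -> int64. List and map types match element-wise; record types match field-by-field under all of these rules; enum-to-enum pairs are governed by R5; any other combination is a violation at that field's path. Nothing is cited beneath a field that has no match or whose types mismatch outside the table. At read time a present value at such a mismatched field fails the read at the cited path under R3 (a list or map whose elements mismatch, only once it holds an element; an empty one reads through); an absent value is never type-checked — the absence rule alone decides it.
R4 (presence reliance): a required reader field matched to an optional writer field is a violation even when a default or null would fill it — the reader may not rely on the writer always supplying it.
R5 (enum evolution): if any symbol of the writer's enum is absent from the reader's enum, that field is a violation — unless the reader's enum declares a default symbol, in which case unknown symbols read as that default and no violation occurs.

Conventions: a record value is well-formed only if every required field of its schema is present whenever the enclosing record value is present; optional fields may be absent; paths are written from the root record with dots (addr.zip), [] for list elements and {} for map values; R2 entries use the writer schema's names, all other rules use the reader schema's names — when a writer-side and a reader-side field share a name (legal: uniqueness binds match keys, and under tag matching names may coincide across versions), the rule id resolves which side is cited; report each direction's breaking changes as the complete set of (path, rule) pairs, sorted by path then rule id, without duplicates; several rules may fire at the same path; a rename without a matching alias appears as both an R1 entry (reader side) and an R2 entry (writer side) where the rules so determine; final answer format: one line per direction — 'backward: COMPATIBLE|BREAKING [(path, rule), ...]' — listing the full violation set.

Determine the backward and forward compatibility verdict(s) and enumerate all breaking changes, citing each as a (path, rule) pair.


backward: BREAKING [(channel, R5), (signature, R1)]; forward: BREAKING [(signature, R2)]

arrows below run writer -> reader for Event
backward analysis of Event with v2 as reader and v1 as writer:
  writer optional, Channel -> Channel: reader channel maps from writer channel
  writer optional, map<string, float64> -> map<string, float64>: reader tags maps from writer tags
  writer required, int32 -> int32: reader age maps from writer age
  signature: no writer-side match
  writer optional, bytes -> bytes: reader avatar maps from writer avatar
  rule R5 violated at channel
  rule R1 violated at signature
  backward on Event therefore BREAKING (2)
forward analysis of Event with v1 as reader and v2 as writer:
  writer optional, Channel -> Channel: reader channel maps from writer channel
  writer optional, map<string, float64> -> map<string, float64>: reader tags maps from writer tags
  writer required, int32 -> int32: reader age maps from writer age
  writer optional, bytes -> bytes: reader avatar maps from writer avatar
  writer signature: unknown to reader
  rule R2 violated at signature
  forward on Event therefore BREAKING (1)
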